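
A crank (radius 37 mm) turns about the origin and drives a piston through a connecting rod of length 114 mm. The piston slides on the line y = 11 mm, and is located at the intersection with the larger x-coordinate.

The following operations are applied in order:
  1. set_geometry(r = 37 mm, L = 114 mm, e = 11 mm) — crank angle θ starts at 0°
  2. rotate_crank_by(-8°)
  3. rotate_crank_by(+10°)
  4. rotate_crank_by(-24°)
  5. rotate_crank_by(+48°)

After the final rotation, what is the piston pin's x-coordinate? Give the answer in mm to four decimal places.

147.1358

set_geometry: r = 37 mm, L = 114 mm, e = 11 mm; θ ← 0°
rotate_crank_by(-8°): θ ← 0° -8° = -8°
rotate_crank_by(+10°): θ ← -8° +10° = 2°
rotate_crank_by(-24°): θ ← 2° -24° = -22°
rotate_crank_by(+48°): θ ← -22° +48° = 26°
crank pin P = (r cos θ, r sin θ) = (33.255380, 16.219732)
h = r sin θ − e = 16.219732 − 11 = 5.219732
x = r cos θ + √(L² − h²) = 33.255380 + √(12996.0 − 27.2456) = 33.255380 + 113.880439 = 147.135819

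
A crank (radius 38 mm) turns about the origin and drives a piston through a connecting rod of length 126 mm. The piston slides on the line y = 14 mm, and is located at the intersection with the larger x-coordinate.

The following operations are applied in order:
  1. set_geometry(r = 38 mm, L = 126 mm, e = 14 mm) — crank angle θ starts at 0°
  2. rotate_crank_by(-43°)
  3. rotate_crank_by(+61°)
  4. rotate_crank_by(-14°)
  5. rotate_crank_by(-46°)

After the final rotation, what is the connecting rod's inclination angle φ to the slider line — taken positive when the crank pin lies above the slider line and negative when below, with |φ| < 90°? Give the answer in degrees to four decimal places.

-18.2348

set_geometry: r = 38 mm, L = 126 mm, e = 14 mm; θ ← 0°
rotate_crank_by(-43°): θ ← 0° -43° = -43°
rotate_crank_by(+61°): θ ← -43° +61° = 18°
rotate_crank_by(-14°): θ ← 18° -14° = 4°
rotate_crank_by(-46°): θ ← 4° -46° = -42°
crank pin P = (r cos θ, r sin θ) = (28.239503, -25.426963)
h = r sin θ − e = -25.426963 − 14 = -39.426963
sin φ = h / L = -39.426963 / 126 = -0.31291241
φ = arcsin(-0.31291241) = -18.234834°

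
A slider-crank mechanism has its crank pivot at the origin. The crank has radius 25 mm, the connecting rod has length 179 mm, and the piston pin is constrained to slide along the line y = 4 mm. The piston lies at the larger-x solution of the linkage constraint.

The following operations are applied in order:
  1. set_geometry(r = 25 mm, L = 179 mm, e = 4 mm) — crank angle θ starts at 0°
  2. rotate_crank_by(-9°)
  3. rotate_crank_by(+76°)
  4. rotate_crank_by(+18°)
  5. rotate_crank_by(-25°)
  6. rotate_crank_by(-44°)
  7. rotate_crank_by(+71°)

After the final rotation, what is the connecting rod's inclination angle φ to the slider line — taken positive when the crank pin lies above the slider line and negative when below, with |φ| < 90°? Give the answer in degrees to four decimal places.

6.7263

set_geometry: r = 25 mm, L = 179 mm, e = 4 mm; θ ← 0°
rotate_crank_by(-9°): θ ← 0° -9° = -9°
rotate_crank_by(+76°): θ ← -9° +76° = 67°
rotate_crank_by(+18°): θ ← 67° +18° = 85°
rotate_crank_by(-25°): θ ← 85° -25° = 60°
rotate_crank_by(-44°): θ ← 60° -44° = 16°
rotate_crank_by(+71°): θ ← 16° +71° = 87°
crank pin P = (r cos θ, r sin θ) = (1.308399, 24.965738)
h = r sin θ − e = 24.965738 − 4 = 20.965738
sin φ = h / L = 20.965738 / 179 = 0.11712703
φ = arcsin(0.11712703) = 6.726324°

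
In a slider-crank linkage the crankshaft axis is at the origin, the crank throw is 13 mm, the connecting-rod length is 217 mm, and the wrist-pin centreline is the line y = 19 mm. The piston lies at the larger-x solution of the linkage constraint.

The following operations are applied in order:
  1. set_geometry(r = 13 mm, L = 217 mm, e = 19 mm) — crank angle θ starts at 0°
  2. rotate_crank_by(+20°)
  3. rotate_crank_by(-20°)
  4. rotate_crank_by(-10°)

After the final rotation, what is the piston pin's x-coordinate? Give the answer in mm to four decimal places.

set_geometry: r = 13 mm, L = 217 mm, e = 19 mm; θ ← 0°
rotate_crank_by(+20°): θ ← 0° +20° = 20°
rotate_crank_by(-20°): θ ← 20° -20° = 0°
rotate_crank_by(-10°): θ ← 0° -10° = -10°
crank pin P = (r cos θ, r sin θ) = (12.802501, -2.257426)
h = r sin θ − e = -2.257426 − 19 = -21.257426
x = r cos θ + √(L² − h²) = 12.802501 + √(47089.0 − 451.8782) = 12.802501 + 215.956296 = 228.758797

228.7588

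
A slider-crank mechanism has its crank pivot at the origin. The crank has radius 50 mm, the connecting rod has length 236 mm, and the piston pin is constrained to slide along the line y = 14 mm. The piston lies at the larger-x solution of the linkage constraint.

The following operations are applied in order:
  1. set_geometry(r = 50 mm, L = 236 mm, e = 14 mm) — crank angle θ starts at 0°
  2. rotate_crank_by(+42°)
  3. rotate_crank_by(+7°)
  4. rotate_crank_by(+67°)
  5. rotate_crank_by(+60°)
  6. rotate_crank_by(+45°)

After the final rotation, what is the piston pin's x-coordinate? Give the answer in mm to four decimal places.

193.5770

set_geometry: r = 50 mm, L = 236 mm, e = 14 mm; θ ← 0°
rotate_crank_by(+42°): θ ← 0° +42° = 42°
rotate_crank_by(+7°): θ ← 42° +7° = 49°
rotate_crank_by(+67°): θ ← 49° +67° = 116°
rotate_crank_by(+60°): θ ← 116° +60° = 176°
rotate_crank_by(+45°): θ ← 176° +45° = 221°
crank pin P = (r cos θ, r sin θ) = (-37.735479, -32.802951)
h = r sin θ − e = -32.802951 − 14 = -46.802951
x = r cos θ + √(L² − h²) = -37.735479 + √(55696.0 − 2190.5163) = -37.735479 + 231.312524 = 193.577045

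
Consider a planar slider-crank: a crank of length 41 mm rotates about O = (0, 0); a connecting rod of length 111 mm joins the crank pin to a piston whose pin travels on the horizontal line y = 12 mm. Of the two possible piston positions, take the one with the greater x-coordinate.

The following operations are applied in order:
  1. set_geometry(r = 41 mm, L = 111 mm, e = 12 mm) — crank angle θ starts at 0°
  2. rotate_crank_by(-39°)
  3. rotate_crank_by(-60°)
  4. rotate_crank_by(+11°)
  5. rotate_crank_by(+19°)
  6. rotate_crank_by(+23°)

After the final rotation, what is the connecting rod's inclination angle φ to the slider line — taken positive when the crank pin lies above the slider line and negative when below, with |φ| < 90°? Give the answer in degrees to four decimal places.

-21.9508

set_geometry: r = 41 mm, L = 111 mm, e = 12 mm; θ ← 0°
rotate_crank_by(-39°): θ ← 0° -39° = -39°
rotate_crank_by(-60°): θ ← -39° -60° = -99°
rotate_crank_by(+11°): θ ← -99° +11° = -88°
rotate_crank_by(+19°): θ ← -88° +19° = -69°
rotate_crank_by(+23°): θ ← -69° +23° = -46°
crank pin P = (r cos θ, r sin θ) = (28.480993, -29.492932)
h = r sin θ − e = -29.492932 − 12 = -41.492932
sin φ = h / L = -41.492932 / 111 = -0.37381020
φ = arcsin(-0.37381020) = -21.950795°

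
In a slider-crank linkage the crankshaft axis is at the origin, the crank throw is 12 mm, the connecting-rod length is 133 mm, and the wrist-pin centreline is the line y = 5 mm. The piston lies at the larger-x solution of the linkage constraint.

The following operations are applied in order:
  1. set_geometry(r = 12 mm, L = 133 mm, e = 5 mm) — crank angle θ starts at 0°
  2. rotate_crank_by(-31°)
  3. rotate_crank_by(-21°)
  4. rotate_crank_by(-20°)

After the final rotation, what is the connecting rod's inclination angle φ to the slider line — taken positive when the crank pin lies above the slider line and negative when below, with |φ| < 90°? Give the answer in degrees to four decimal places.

set_geometry: r = 12 mm, L = 133 mm, e = 5 mm; θ ← 0°
rotate_crank_by(-31°): θ ← 0° -31° = -31°
rotate_crank_by(-21°): θ ← -31° -21° = -52°
rotate_crank_by(-20°): θ ← -52° -20° = -72°
crank pin P = (r cos θ, r sin θ) = (3.708204, -11.412678)
h = r sin θ − e = -11.412678 − 5 = -16.412678
sin φ = h / L = -16.412678 / 133 = -0.12340360
φ = arcsin(-0.12340360) = -7.088575°

-7.0886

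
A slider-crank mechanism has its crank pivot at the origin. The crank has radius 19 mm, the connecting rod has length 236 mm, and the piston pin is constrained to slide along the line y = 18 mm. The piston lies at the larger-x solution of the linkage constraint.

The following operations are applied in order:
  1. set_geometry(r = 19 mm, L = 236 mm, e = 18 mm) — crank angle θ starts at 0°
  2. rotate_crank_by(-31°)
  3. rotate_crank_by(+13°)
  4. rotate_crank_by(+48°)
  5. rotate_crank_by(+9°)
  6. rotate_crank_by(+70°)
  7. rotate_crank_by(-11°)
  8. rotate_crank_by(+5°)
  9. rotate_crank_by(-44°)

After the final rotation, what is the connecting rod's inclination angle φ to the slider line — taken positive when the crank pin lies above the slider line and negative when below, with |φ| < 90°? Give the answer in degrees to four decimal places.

-0.4161

set_geometry: r = 19 mm, L = 236 mm, e = 18 mm; θ ← 0°
rotate_crank_by(-31°): θ ← 0° -31° = -31°
rotate_crank_by(+13°): θ ← -31° +13° = -18°
rotate_crank_by(+48°): θ ← -18° +48° = 30°
rotate_crank_by(+9°): θ ← 30° +9° = 39°
rotate_crank_by(+70°): θ ← 39° +70° = 109°
rotate_crank_by(-11°): θ ← 109° -11° = 98°
rotate_crank_by(+5°): θ ← 98° +5° = 103°
rotate_crank_by(-44°): θ ← 103° -44° = 59°
crank pin P = (r cos θ, r sin θ) = (9.785723, 16.286179)
h = r sin θ − e = 16.286179 − 18 = -1.713821
sin φ = h / L = -1.713821 / 236 = -0.00726195
φ = arcsin(-0.00726195) = -0.416083°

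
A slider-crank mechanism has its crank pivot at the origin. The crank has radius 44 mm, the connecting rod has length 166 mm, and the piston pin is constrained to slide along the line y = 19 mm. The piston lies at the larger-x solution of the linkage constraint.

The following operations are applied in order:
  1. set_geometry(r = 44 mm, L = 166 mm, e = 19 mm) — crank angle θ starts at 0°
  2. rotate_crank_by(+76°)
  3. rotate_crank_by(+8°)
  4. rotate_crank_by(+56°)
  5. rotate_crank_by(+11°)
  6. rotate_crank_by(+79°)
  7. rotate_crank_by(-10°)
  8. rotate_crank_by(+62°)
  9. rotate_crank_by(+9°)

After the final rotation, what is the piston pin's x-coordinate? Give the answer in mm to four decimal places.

set_geometry: r = 44 mm, L = 166 mm, e = 19 mm; θ ← 0°
rotate_crank_by(+76°): θ ← 0° +76° = 76°
rotate_crank_by(+8°): θ ← 76° +8° = 84°
rotate_crank_by(+56°): θ ← 84° +56° = 140°
rotate_crank_by(+11°): θ ← 140° +11° = 151°
rotate_crank_by(+79°): θ ← 151° +79° = 230°
rotate_crank_by(-10°): θ ← 230° -10° = 220°
rotate_crank_by(+62°): θ ← 220° +62° = 282°
rotate_crank_by(+9°): θ ← 282° +9° = 291°
crank pin P = (r cos θ, r sin θ) = (15.768190, -41.077539)
h = r sin θ − e = -41.077539 − 19 = -60.077539
x = r cos θ + √(L² − h²) = 15.768190 + √(27556.0 − 3609.3107) = 15.768190 + 154.747179 = 170.515369

170.5154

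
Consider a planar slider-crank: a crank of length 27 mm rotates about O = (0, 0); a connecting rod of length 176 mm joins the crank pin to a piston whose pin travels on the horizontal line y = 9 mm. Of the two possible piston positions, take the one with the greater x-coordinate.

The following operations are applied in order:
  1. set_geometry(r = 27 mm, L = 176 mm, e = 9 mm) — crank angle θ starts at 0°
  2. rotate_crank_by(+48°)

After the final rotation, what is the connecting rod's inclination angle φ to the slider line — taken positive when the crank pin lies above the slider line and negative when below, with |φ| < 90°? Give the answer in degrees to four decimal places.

3.6045

set_geometry: r = 27 mm, L = 176 mm, e = 9 mm; θ ← 0°
rotate_crank_by(+48°): θ ← 0° +48° = 48°
crank pin P = (r cos θ, r sin θ) = (18.066526, 20.064910)
h = r sin θ − e = 20.064910 − 9 = 11.064910
sin φ = h / L = 11.064910 / 176 = 0.06286881
φ = arcsin(0.06286881) = 3.604495°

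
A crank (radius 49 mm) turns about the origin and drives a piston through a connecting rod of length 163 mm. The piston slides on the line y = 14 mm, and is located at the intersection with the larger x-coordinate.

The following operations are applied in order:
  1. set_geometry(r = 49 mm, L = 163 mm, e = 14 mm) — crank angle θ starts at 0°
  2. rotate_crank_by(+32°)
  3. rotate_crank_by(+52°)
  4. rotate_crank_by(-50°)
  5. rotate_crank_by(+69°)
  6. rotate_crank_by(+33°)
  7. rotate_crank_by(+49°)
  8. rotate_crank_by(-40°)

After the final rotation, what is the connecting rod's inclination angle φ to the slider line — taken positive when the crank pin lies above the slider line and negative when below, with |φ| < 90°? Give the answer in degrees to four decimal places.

4.9643

set_geometry: r = 49 mm, L = 163 mm, e = 14 mm; θ ← 0°
rotate_crank_by(+32°): θ ← 0° +32° = 32°
rotate_crank_by(+52°): θ ← 32° +52° = 84°
rotate_crank_by(-50°): θ ← 84° -50° = 34°
rotate_crank_by(+69°): θ ← 34° +69° = 103°
rotate_crank_by(+33°): θ ← 103° +33° = 136°
rotate_crank_by(+49°): θ ← 136° +49° = 185°
rotate_crank_by(-40°): θ ← 185° -40° = 145°
crank pin P = (r cos θ, r sin θ) = (-40.138450, 28.105245)
h = r sin θ − e = 28.105245 − 14 = 14.105245
sin φ = h / L = 14.105245 / 163 = 0.08653525
φ = arcsin(0.08653525) = 4.964313°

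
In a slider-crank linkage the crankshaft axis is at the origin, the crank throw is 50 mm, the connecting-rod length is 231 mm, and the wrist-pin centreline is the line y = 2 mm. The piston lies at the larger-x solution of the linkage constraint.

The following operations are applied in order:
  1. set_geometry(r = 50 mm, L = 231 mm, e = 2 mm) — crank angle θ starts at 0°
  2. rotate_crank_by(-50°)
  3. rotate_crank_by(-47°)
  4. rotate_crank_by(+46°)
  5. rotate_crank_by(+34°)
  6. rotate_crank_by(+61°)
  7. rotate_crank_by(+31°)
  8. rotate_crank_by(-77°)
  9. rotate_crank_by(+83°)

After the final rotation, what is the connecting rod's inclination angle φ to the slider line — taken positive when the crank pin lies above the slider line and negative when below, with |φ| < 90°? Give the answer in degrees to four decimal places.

11.8370

set_geometry: r = 50 mm, L = 231 mm, e = 2 mm; θ ← 0°
rotate_crank_by(-50°): θ ← 0° -50° = -50°
rotate_crank_by(-47°): θ ← -50° -47° = -97°
rotate_crank_by(+46°): θ ← -97° +46° = -51°
rotate_crank_by(+34°): θ ← -51° +34° = -17°
rotate_crank_by(+61°): θ ← -17° +61° = 44°
rotate_crank_by(+31°): θ ← 44° +31° = 75°
rotate_crank_by(-77°): θ ← 75° -77° = -2°
rotate_crank_by(+83°): θ ← -2° +83° = 81°
crank pin P = (r cos θ, r sin θ) = (7.821723, 49.384417)
h = r sin θ − e = 49.384417 − 2 = 47.384417
sin φ = h / L = 47.384417 / 231 = 0.20512735
φ = arcsin(0.20512735) = 11.836954°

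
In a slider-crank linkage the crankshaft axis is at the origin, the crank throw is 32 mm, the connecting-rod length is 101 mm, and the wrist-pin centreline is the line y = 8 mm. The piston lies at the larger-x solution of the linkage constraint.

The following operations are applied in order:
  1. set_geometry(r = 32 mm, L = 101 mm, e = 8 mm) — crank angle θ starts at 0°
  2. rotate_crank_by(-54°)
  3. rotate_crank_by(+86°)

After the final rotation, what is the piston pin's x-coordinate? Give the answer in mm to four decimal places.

127.7396

set_geometry: r = 32 mm, L = 101 mm, e = 8 mm; θ ← 0°
rotate_crank_by(-54°): θ ← 0° -54° = -54°
rotate_crank_by(+86°): θ ← -54° +86° = 32°
crank pin P = (r cos θ, r sin θ) = (27.137539, 16.957416)
h = r sin θ − e = 16.957416 − 8 = 8.957416
x = r cos θ + √(L² − h²) = 27.137539 + √(10201.0 − 80.2353) = 27.137539 + 100.602011 = 127.739550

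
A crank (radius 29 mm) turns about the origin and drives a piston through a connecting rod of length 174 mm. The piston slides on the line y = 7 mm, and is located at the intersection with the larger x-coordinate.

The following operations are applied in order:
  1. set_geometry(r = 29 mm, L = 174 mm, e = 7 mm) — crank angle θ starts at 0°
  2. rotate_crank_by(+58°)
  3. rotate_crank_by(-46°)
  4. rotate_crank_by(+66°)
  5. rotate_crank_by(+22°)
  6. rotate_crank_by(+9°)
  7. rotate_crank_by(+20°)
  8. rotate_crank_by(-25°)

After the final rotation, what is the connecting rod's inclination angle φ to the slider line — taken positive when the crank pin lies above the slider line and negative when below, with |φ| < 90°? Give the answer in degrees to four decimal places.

6.9779

set_geometry: r = 29 mm, L = 174 mm, e = 7 mm; θ ← 0°
rotate_crank_by(+58°): θ ← 0° +58° = 58°
rotate_crank_by(-46°): θ ← 58° -46° = 12°
rotate_crank_by(+66°): θ ← 12° +66° = 78°
rotate_crank_by(+22°): θ ← 78° +22° = 100°
rotate_crank_by(+9°): θ ← 100° +9° = 109°
rotate_crank_by(+20°): θ ← 109° +20° = 129°
rotate_crank_by(-25°): θ ← 129° -25° = 104°
crank pin P = (r cos θ, r sin θ) = (-7.015735, 28.138576)
h = r sin θ − e = 28.138576 − 7 = 21.138576
sin φ = h / L = 21.138576 / 174 = 0.12148607
φ = arcsin(0.12148607) = 6.977876°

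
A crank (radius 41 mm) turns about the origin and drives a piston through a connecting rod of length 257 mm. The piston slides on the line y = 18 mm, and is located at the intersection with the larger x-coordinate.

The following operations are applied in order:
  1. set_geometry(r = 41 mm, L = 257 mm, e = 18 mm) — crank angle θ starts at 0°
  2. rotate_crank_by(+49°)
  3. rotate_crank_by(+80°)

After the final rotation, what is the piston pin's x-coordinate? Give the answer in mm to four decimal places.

230.8237

set_geometry: r = 41 mm, L = 257 mm, e = 18 mm; θ ← 0°
rotate_crank_by(+49°): θ ← 0° +49° = 49°
rotate_crank_by(+80°): θ ← 49° +80° = 129°
crank pin P = (r cos θ, r sin θ) = (-25.802136, 31.862984)
h = r sin θ − e = 31.862984 − 18 = 13.862984
x = r cos θ + √(L² − h²) = -25.802136 + √(66049.0 − 192.1823) = -25.802136 + 256.625832 = 230.823696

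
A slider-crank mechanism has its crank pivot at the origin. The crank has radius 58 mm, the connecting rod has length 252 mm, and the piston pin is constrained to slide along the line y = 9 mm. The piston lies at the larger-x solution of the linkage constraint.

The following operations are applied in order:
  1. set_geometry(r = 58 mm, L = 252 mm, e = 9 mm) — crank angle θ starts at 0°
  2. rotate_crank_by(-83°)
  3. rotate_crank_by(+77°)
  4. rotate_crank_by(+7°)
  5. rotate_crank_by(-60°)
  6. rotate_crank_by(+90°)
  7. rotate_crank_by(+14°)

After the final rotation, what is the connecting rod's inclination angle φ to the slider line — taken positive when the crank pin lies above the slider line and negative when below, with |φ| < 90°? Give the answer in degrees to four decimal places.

7.2981

set_geometry: r = 58 mm, L = 252 mm, e = 9 mm; θ ← 0°
rotate_crank_by(-83°): θ ← 0° -83° = -83°
rotate_crank_by(+77°): θ ← -83° +77° = -6°
rotate_crank_by(+7°): θ ← -6° +7° = 1°
rotate_crank_by(-60°): θ ← 1° -60° = -59°
rotate_crank_by(+90°): θ ← -59° +90° = 31°
rotate_crank_by(+14°): θ ← 31° +14° = 45°
crank pin P = (r cos θ, r sin θ) = (41.012193, 41.012193)
h = r sin θ − e = 41.012193 − 9 = 32.012193
sin φ = h / L = 32.012193 / 252 = 0.12703251
φ = arcsin(0.12703251) = 7.298146°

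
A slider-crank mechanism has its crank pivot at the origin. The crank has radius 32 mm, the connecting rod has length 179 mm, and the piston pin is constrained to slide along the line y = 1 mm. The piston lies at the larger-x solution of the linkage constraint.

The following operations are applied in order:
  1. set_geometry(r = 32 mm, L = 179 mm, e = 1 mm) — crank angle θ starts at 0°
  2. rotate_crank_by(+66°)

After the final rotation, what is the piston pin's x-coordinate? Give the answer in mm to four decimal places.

189.7749

set_geometry: r = 32 mm, L = 179 mm, e = 1 mm; θ ← 0°
rotate_crank_by(+66°): θ ← 0° +66° = 66°
crank pin P = (r cos θ, r sin θ) = (13.015573, 29.233455)
h = r sin θ − e = 29.233455 − 1 = 28.233455
x = r cos θ + √(L² − h²) = 13.015573 + √(32041.0 − 797.1280) = 13.015573 + 176.759362 = 189.774935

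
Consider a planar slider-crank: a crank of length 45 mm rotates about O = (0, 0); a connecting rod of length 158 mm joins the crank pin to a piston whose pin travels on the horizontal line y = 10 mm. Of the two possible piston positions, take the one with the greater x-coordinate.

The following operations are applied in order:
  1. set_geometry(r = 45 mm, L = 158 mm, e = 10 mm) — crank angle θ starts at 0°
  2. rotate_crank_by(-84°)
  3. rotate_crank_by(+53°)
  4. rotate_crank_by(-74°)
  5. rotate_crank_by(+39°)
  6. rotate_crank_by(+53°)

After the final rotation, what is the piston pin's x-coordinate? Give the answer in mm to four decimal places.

set_geometry: r = 45 mm, L = 158 mm, e = 10 mm; θ ← 0°
rotate_crank_by(-84°): θ ← 0° -84° = -84°
rotate_crank_by(+53°): θ ← -84° +53° = -31°
rotate_crank_by(-74°): θ ← -31° -74° = -105°
rotate_crank_by(+39°): θ ← -105° +39° = -66°
rotate_crank_by(+53°): θ ← -66° +53° = -13°
crank pin P = (r cos θ, r sin θ) = (43.846653, -10.122797)
h = r sin θ − e = -10.122797 − 10 = -20.122797
x = r cos θ + √(L² − h²) = 43.846653 + √(24964.0 − 404.9270) = 43.846653 + 156.713347 = 200.560000

200.5600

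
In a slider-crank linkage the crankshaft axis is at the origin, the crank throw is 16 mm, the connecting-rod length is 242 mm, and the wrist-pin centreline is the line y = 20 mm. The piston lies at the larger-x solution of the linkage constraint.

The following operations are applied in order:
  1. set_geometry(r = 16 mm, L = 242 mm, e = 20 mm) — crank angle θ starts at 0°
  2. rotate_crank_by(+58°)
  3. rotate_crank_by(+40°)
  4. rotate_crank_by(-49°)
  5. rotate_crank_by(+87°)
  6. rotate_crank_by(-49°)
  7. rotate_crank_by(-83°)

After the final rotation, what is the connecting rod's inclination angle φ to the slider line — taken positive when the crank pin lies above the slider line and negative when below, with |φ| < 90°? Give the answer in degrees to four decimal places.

-4.4755

set_geometry: r = 16 mm, L = 242 mm, e = 20 mm; θ ← 0°
rotate_crank_by(+58°): θ ← 0° +58° = 58°
rotate_crank_by(+40°): θ ← 58° +40° = 98°
rotate_crank_by(-49°): θ ← 98° -49° = 49°
rotate_crank_by(+87°): θ ← 49° +87° = 136°
rotate_crank_by(-49°): θ ← 136° -49° = 87°
rotate_crank_by(-83°): θ ← 87° -83° = 4°
crank pin P = (r cos θ, r sin θ) = (15.961025, 1.116104)
h = r sin θ − e = 1.116104 − 20 = -18.883896
sin φ = h / L = -18.883896 / 242 = -0.07803263
φ = arcsin(-0.07803263) = -4.475490°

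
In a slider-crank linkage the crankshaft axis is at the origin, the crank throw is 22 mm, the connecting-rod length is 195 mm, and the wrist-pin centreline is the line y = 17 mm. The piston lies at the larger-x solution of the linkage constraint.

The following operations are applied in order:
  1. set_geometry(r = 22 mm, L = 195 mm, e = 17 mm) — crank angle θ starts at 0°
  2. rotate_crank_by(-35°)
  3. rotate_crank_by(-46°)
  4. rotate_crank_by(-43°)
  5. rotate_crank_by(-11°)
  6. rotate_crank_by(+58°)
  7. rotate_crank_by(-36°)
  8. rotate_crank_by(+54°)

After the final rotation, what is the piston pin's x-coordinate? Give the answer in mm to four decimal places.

203.0056

set_geometry: r = 22 mm, L = 195 mm, e = 17 mm; θ ← 0°
rotate_crank_by(-35°): θ ← 0° -35° = -35°
rotate_crank_by(-46°): θ ← -35° -46° = -81°
rotate_crank_by(-43°): θ ← -81° -43° = -124°
rotate_crank_by(-11°): θ ← -124° -11° = -135°
rotate_crank_by(+58°): θ ← -135° +58° = -77°
rotate_crank_by(-36°): θ ← -77° -36° = -113°
rotate_crank_by(+54°): θ ← -113° +54° = -59°
crank pin P = (r cos θ, r sin θ) = (11.330838, -18.857681)
h = r sin θ − e = -18.857681 − 17 = -35.857681
x = r cos θ + √(L² − h²) = 11.330838 + √(38025.0 − 1285.7733) = 11.330838 + 191.674794 = 203.005632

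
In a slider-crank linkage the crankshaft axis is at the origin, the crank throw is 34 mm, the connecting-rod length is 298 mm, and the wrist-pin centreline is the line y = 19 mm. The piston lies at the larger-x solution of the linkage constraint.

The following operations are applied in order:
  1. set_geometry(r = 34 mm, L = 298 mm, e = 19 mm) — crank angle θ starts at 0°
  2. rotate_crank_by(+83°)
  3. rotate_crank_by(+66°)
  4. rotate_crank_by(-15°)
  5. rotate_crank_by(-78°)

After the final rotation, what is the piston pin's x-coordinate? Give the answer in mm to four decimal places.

set_geometry: r = 34 mm, L = 298 mm, e = 19 mm; θ ← 0°
rotate_crank_by(+83°): θ ← 0° +83° = 83°
rotate_crank_by(+66°): θ ← 83° +66° = 149°
rotate_crank_by(-15°): θ ← 149° -15° = 134°
rotate_crank_by(-78°): θ ← 134° -78° = 56°
crank pin P = (r cos θ, r sin θ) = (19.012559, 28.187277)
h = r sin θ − e = 28.187277 − 19 = 9.187277
x = r cos θ + √(L² − h²) = 19.012559 + √(88804.0 − 84.4061) = 19.012559 + 297.858345 = 316.870904

316.8709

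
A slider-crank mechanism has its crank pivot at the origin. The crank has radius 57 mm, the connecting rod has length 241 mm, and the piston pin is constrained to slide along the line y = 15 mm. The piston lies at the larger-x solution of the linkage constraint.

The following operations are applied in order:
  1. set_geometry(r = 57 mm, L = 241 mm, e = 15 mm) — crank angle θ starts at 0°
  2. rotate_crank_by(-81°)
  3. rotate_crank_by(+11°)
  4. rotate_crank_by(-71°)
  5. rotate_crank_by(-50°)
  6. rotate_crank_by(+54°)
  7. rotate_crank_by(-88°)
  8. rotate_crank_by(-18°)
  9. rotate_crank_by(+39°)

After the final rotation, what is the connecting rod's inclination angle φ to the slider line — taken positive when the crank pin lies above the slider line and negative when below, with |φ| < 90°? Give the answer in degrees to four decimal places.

set_geometry: r = 57 mm, L = 241 mm, e = 15 mm; θ ← 0°
rotate_crank_by(-81°): θ ← 0° -81° = -81°
rotate_crank_by(+11°): θ ← -81° +11° = -70°
rotate_crank_by(-71°): θ ← -70° -71° = -141°
rotate_crank_by(-50°): θ ← -141° -50° = -191°
rotate_crank_by(+54°): θ ← -191° +54° = -137°
rotate_crank_by(-88°): θ ← -137° -88° = -225°
rotate_crank_by(-18°): θ ← -225° -18° = -243°
rotate_crank_by(+39°): θ ← -243° +39° = -204°
crank pin P = (r cos θ, r sin θ) = (-52.072091, 23.183989)
h = r sin θ − e = 23.183989 − 15 = 8.183989
sin φ = h / L = 8.183989 / 241 = 0.03395846
φ = arcsin(0.03395846) = 1.946051°

1.9461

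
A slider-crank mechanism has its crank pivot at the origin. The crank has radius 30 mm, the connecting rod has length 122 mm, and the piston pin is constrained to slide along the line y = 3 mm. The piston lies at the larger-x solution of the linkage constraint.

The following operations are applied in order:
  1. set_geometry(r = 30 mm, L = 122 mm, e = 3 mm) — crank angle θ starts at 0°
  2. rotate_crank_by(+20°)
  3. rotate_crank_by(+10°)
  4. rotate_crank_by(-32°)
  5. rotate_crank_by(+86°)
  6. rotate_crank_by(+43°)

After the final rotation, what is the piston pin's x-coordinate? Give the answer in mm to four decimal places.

set_geometry: r = 30 mm, L = 122 mm, e = 3 mm; θ ← 0°
rotate_crank_by(+20°): θ ← 0° +20° = 20°
rotate_crank_by(+10°): θ ← 20° +10° = 30°
rotate_crank_by(-32°): θ ← 30° -32° = -2°
rotate_crank_by(+86°): θ ← -2° +86° = 84°
rotate_crank_by(+43°): θ ← 84° +43° = 127°
crank pin P = (r cos θ, r sin θ) = (-18.054451, 23.959065)
h = r sin θ − e = 23.959065 − 3 = 20.959065
x = r cos θ + √(L² − h²) = -18.054451 + √(14884.0 − 439.2824) = -18.054451 + 120.186179 = 102.131728

102.1317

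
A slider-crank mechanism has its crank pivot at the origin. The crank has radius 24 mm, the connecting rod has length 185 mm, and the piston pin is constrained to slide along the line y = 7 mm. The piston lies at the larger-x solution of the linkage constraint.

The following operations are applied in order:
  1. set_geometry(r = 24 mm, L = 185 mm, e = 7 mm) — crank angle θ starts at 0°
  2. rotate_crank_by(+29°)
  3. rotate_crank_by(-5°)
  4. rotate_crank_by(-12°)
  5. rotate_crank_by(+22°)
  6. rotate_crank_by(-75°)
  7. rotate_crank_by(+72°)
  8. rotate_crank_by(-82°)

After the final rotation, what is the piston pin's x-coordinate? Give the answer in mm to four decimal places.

198.3167

set_geometry: r = 24 mm, L = 185 mm, e = 7 mm; θ ← 0°
rotate_crank_by(+29°): θ ← 0° +29° = 29°
rotate_crank_by(-5°): θ ← 29° -5° = 24°
rotate_crank_by(-12°): θ ← 24° -12° = 12°
rotate_crank_by(+22°): θ ← 12° +22° = 34°
rotate_crank_by(-75°): θ ← 34° -75° = -41°
rotate_crank_by(+72°): θ ← -41° +72° = 31°
rotate_crank_by(-82°): θ ← 31° -82° = -51°
crank pin P = (r cos θ, r sin θ) = (15.103689, -18.651503)
h = r sin θ − e = -18.651503 − 7 = -25.651503
x = r cos θ + √(L² − h²) = 15.103689 + √(34225.0 − 657.9996) = 15.103689 + 183.212992 = 198.316681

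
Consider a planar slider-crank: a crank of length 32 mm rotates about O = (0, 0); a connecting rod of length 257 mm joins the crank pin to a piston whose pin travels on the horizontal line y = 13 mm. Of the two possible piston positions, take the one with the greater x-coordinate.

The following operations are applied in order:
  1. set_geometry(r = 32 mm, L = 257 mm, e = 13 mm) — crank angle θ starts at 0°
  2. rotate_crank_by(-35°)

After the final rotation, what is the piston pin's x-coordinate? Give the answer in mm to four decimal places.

281.2930

set_geometry: r = 32 mm, L = 257 mm, e = 13 mm; θ ← 0°
rotate_crank_by(-35°): θ ← 0° -35° = -35°
crank pin P = (r cos θ, r sin θ) = (26.212865, -18.354446)
h = r sin θ − e = -18.354446 − 13 = -31.354446
x = r cos θ + √(L² − h²) = 26.212865 + √(66049.0 − 983.1013) = 26.212865 + 255.080181 = 281.293046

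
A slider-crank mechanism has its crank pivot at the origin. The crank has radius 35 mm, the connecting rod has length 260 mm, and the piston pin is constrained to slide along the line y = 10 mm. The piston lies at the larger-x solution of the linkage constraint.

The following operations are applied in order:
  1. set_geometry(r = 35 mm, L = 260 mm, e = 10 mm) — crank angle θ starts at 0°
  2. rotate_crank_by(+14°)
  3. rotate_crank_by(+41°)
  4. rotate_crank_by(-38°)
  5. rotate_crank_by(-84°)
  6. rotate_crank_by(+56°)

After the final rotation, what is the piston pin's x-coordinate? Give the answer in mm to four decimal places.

set_geometry: r = 35 mm, L = 260 mm, e = 10 mm; θ ← 0°
rotate_crank_by(+14°): θ ← 0° +14° = 14°
rotate_crank_by(+41°): θ ← 14° +41° = 55°
rotate_crank_by(-38°): θ ← 55° -38° = 17°
rotate_crank_by(-84°): θ ← 17° -84° = -67°
rotate_crank_by(+56°): θ ← -67° +56° = -11°
crank pin P = (r cos θ, r sin θ) = (34.356951, -6.678315)
h = r sin θ − e = -6.678315 − 10 = -16.678315
x = r cos θ + √(L² − h²) = 34.356951 + √(67600.0 − 278.1662) = 34.356951 + 259.464514 = 293.821465

293.8215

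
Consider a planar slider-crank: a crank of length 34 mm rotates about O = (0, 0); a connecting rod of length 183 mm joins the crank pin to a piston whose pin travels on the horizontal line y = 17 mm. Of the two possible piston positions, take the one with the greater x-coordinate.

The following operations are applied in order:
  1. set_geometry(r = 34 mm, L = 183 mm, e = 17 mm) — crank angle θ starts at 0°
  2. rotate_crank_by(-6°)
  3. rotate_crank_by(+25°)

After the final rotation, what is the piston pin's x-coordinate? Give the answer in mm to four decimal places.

set_geometry: r = 34 mm, L = 183 mm, e = 17 mm; θ ← 0°
rotate_crank_by(-6°): θ ← 0° -6° = -6°
rotate_crank_by(+25°): θ ← -6° +25° = 19°
crank pin P = (r cos θ, r sin θ) = (32.147632, 11.069317)
h = r sin θ − e = 11.069317 − 17 = -5.930683
x = r cos θ + √(L² − h²) = 32.147632 + √(33489.0 − 35.1730) = 32.147632 + 182.903874 = 215.051505

215.0515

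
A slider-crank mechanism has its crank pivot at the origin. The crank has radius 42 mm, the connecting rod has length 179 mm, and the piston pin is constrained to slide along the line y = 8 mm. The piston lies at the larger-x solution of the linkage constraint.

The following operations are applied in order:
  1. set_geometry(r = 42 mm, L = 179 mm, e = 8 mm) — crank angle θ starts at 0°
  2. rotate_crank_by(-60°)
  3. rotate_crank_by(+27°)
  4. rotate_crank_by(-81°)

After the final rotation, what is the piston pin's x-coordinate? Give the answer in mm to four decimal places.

155.8070

set_geometry: r = 42 mm, L = 179 mm, e = 8 mm; θ ← 0°
rotate_crank_by(-60°): θ ← 0° -60° = -60°
rotate_crank_by(+27°): θ ← -60° +27° = -33°
rotate_crank_by(-81°): θ ← -33° -81° = -114°
crank pin P = (r cos θ, r sin θ) = (-17.082939, -38.368909)
h = r sin θ − e = -38.368909 − 8 = -46.368909
x = r cos θ + √(L² − h²) = -17.082939 + √(32041.0 − 2150.0757) = -17.082939 + 172.889919 = 155.806980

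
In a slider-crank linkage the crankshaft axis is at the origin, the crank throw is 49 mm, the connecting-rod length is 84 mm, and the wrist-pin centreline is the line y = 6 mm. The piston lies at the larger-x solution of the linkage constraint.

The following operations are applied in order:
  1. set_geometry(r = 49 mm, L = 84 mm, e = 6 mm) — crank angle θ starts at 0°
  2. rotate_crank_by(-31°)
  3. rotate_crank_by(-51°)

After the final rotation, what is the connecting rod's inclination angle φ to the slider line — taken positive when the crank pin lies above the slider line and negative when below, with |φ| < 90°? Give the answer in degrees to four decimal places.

set_geometry: r = 49 mm, L = 84 mm, e = 6 mm; θ ← 0°
rotate_crank_by(-31°): θ ← 0° -31° = -31°
rotate_crank_by(-51°): θ ← -31° -51° = -82°
crank pin P = (r cos θ, r sin θ) = (6.819482, -48.523135)
h = r sin θ − e = -48.523135 − 6 = -54.523135
sin φ = h / L = -54.523135 / 84 = -0.64908494
φ = arcsin(-0.64908494) = -40.472646°

-40.4726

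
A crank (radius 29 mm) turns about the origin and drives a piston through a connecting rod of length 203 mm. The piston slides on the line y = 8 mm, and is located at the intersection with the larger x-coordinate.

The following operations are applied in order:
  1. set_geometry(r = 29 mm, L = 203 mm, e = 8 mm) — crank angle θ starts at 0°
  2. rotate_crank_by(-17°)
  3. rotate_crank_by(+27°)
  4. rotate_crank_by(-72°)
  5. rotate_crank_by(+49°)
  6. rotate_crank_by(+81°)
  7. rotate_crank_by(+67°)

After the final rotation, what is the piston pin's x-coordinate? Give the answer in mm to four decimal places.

182.1083

set_geometry: r = 29 mm, L = 203 mm, e = 8 mm; θ ← 0°
rotate_crank_by(-17°): θ ← 0° -17° = -17°
rotate_crank_by(+27°): θ ← -17° +27° = 10°
rotate_crank_by(-72°): θ ← 10° -72° = -62°
rotate_crank_by(+49°): θ ← -62° +49° = -13°
rotate_crank_by(+81°): θ ← -13° +81° = 68°
rotate_crank_by(+67°): θ ← 68° +67° = 135°
crank pin P = (r cos θ, r sin θ) = (-20.506097, 20.506097)
h = r sin θ − e = 20.506097 − 8 = 12.506097
x = r cos θ + √(L² − h²) = -20.506097 + √(41209.0 − 156.4025) = -20.506097 + 202.614406 = 182.108309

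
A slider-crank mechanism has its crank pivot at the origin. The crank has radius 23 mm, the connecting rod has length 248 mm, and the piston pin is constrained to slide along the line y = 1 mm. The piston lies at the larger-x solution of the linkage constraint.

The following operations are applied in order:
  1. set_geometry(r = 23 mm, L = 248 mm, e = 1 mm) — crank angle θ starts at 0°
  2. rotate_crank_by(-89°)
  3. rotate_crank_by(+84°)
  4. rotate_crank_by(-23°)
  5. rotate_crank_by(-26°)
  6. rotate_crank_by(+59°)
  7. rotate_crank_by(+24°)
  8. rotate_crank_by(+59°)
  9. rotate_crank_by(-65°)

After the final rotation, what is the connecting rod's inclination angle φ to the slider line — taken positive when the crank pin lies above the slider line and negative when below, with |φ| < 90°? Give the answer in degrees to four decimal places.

set_geometry: r = 23 mm, L = 248 mm, e = 1 mm; θ ← 0°
rotate_crank_by(-89°): θ ← 0° -89° = -89°
rotate_crank_by(+84°): θ ← -89° +84° = -5°
rotate_crank_by(-23°): θ ← -5° -23° = -28°
rotate_crank_by(-26°): θ ← -28° -26° = -54°
rotate_crank_by(+59°): θ ← -54° +59° = 5°
rotate_crank_by(+24°): θ ← 5° +24° = 29°
rotate_crank_by(+59°): θ ← 29° +59° = 88°
rotate_crank_by(-65°): θ ← 88° -65° = 23°
crank pin P = (r cos θ, r sin θ) = (21.171612, 8.986816)
h = r sin θ − e = 8.986816 − 1 = 7.986816
sin φ = h / L = 7.986816 / 248 = 0.03220490
φ = arcsin(0.03220490) = 1.845524°

1.8455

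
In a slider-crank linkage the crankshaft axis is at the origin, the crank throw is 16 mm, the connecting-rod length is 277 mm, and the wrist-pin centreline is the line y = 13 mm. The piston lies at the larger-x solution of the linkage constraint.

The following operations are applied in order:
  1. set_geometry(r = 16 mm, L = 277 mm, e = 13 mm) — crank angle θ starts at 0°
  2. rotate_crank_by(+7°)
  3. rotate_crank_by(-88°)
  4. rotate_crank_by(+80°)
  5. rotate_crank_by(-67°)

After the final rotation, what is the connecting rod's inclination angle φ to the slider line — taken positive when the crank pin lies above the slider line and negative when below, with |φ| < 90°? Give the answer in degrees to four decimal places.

-5.7672

set_geometry: r = 16 mm, L = 277 mm, e = 13 mm; θ ← 0°
rotate_crank_by(+7°): θ ← 0° +7° = 7°
rotate_crank_by(-88°): θ ← 7° -88° = -81°
rotate_crank_by(+80°): θ ← -81° +80° = -1°
rotate_crank_by(-67°): θ ← -1° -67° = -68°
crank pin P = (r cos θ, r sin θ) = (5.993705, -14.834942)
h = r sin θ − e = -14.834942 − 13 = -27.834942
sin φ = h / L = -27.834942 / 277 = -0.10048715
φ = arcsin(-0.10048715) = -5.767224°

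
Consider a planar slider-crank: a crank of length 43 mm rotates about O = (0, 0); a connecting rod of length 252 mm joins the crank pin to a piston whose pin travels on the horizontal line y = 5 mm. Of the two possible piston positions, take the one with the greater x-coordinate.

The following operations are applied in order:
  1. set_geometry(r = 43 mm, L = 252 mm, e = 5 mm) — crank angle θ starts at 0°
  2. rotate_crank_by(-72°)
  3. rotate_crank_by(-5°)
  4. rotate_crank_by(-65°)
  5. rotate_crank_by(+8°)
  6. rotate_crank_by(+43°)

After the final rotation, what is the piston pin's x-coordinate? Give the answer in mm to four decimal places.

246.6372

set_geometry: r = 43 mm, L = 252 mm, e = 5 mm; θ ← 0°
rotate_crank_by(-72°): θ ← 0° -72° = -72°
rotate_crank_by(-5°): θ ← -72° -5° = -77°
rotate_crank_by(-65°): θ ← -77° -65° = -142°
rotate_crank_by(+8°): θ ← -142° +8° = -134°
rotate_crank_by(+43°): θ ← -134° +43° = -91°
crank pin P = (r cos θ, r sin θ) = (-0.750453, -42.993451)
h = r sin θ − e = -42.993451 − 5 = -47.993451
x = r cos θ + √(L² − h²) = -0.750453 + √(63504.0 − 2303.3713) = -0.750453 + 247.387608 = 246.637155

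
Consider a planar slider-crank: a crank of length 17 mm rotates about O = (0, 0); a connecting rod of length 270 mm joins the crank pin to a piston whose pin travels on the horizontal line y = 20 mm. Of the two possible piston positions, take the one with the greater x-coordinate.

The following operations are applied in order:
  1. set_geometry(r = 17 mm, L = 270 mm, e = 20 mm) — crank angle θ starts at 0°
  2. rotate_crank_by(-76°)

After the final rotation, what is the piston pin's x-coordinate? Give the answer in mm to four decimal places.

set_geometry: r = 17 mm, L = 270 mm, e = 20 mm; θ ← 0°
rotate_crank_by(-76°): θ ← 0° -76° = -76°
crank pin P = (r cos θ, r sin θ) = (4.112672, -16.495027)
h = r sin θ − e = -16.495027 − 20 = -36.495027
x = r cos θ + √(L² − h²) = 4.112672 + √(72900.0 − 1331.8870) = 4.112672 + 267.522173 = 271.634845

271.6348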